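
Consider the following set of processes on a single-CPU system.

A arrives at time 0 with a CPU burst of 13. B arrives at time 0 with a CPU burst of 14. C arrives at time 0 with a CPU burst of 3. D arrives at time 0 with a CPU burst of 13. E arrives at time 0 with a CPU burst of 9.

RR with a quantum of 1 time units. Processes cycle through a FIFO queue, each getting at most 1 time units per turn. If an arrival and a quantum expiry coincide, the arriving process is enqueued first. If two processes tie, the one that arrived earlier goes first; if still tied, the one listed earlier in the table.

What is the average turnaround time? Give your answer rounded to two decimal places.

40.80

Gantt: | A 0-1 | B 1-2 | C 2-3 | D 3-4 | E 4-5 | A 5-6 | B 6-7 | C 7-8 | D 8-9 | E 9-10 | A 10-11 | B 11-12 | C 12-13 | D 13-14 | E 14-15 | A 15-16 | B 16-17 | D 17-18 | E 18-19 | A 19-20 | B 20-21 | D 21-22 | E 22-23 | A 23-24 | B 24-25 | D 25-26 | E 26-27 | A 27-28 | B 28-29 | D 29-30 | E 30-31 | A 31-32 | B 32-33 | D 33-34 | E 34-35 | A 35-36 | B 36-37 | D 37-38 | E 38-39 | A 39-40 | B 40-41 | D 41-42 | A 42-43 | B 43-44 | D 44-45 | A 45-46 | B 46-47 | D 47-48 | A 48-49 | B 49-50 | D 50-51 | B 51-52 |
Completion: A=49  B=52  C=13  D=51  E=39
Turnaround times: A=49, B=52, C=13, D=51, E=39
Average turnaround = (49+52+13+51+39) / 5 = 204/5 = 40.80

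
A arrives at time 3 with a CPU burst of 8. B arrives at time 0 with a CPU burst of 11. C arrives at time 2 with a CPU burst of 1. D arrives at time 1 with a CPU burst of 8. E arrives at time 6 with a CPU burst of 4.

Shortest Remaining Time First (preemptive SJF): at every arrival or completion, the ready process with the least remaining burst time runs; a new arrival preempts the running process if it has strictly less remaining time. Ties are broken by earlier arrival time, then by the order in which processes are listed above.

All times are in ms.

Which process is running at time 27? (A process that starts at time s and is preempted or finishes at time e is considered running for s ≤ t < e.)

B

Gantt: | B 0-1 | D 1-2 | C 2-3 | D 3-10 | E 10-14 | A 14-22 | B 22-32 |
Completion: A=22  B=32  C=3  D=10  E=14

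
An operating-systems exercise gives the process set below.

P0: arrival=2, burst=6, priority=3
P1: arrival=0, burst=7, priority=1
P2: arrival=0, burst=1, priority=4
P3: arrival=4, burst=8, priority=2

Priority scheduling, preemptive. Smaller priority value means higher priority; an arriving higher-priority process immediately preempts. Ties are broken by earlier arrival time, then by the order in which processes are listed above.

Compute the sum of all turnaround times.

Timeline: | P1 0-7 | P3 7-15 | P0 15-21 | P2 21-22 |
Completion: P0=21  P1=7  P2=22  P3=15
Turnaround (C−A): P0=19  P1=7  P2=22  P3=11
Turnaround = completion − arrival: P0=19, P1=7, P2=22, P3=11
Total turnaround = 19 + 7 + 22 + 11 = 59

59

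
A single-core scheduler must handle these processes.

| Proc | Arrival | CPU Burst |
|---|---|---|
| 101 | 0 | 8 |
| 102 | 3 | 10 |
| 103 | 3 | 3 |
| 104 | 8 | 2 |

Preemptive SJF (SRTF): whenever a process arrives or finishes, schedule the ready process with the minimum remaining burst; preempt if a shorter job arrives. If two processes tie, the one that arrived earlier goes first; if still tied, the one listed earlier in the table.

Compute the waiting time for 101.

5

Timeline: | 101 0-3 | 103 3-6 | 101 6-8 | 104 8-10 | 101 10-13 | 102 13-23 |
Completion: 101=13  102=23  103=6  104=10
Turnaround (C−A): 101=13  102=20  103=3  104=2
Waiting(101) = turnaround − burst = 13 − 8 = 5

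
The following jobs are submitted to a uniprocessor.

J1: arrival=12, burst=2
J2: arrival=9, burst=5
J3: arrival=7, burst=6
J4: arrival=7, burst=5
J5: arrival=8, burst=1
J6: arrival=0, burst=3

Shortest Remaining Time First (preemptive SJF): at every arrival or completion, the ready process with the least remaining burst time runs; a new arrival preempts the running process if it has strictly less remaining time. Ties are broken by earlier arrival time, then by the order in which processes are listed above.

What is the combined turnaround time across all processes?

43

Schedule: | J6 0-3 | idle 3-7 | J4 7-8 | J5 8-9 | J4 9-13 | J1 13-15 | J2 15-20 | J3 20-26 |
Completion: J1=15  J2=20  J3=26  J4=13  J5=9  J6=3
Turnaround = completion − arrival: J1=3, J2=11, J3=19, J4=6, J5=1, J6=3
Total turnaround = 3 + 11 + 19 + 6 + 1 + 3 = 43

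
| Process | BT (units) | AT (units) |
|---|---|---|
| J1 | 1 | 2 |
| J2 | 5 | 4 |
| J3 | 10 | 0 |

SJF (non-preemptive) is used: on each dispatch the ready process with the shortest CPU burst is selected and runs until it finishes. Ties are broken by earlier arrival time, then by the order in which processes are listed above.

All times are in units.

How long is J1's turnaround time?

9

Schedule: | J3 0-10 | J1 10-11 | J2 11-16 |
Completion: J1=11  J2=16  J3=10
Turnaround (C−A): J1=9  J2=12  J3=10
Turnaround(J1) = completion − arrival = 11 − 2 = 9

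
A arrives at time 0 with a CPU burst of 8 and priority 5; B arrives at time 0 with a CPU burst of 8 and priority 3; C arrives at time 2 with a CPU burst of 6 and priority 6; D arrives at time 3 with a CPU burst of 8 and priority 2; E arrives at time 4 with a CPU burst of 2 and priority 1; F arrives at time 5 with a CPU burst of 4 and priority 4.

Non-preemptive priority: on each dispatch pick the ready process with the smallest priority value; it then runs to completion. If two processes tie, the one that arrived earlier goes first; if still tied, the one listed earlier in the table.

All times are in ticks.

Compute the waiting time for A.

22

Gantt: | B 0-8 | E 8-10 | D 10-18 | F 18-22 | A 22-30 | C 30-36 |
Completion: A=30  B=8  C=36  D=18  E=10  F=22
Turnaround (C−A): A=30  B=8  C=34  D=15  E=6  F=17
Waiting(A) = turnaround − burst = 30 − 8 = 22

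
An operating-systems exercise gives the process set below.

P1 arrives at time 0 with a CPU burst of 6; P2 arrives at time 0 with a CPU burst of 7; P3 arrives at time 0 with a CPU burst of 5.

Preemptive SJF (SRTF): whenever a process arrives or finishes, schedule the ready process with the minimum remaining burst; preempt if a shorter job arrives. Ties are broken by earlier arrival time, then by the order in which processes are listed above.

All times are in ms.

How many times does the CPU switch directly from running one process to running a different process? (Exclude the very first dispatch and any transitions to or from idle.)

Gantt: | P3 0-5 | P1 5-11 | P2 11-18 |
Completion: P1=11  P2=18  P3=5
Turnaround (C−A): P1=11  P2=18  P3=5

2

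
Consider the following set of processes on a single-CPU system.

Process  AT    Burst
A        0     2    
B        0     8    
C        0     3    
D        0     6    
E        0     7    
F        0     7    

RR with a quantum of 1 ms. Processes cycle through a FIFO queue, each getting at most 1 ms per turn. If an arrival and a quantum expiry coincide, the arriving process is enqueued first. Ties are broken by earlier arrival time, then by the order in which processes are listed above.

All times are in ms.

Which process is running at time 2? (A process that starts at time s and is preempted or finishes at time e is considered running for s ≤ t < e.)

C

Schedule: | A 0-1 | B 1-2 | C 2-3 | D 3-4 | E 4-5 | F 5-6 | A 6-7 | B 7-8 | C 8-9 | D 9-10 | E 10-11 | F 11-12 | B 12-13 | C 13-14 | D 14-15 | E 15-16 | F 16-17 | B 17-18 | D 18-19 | E 19-20 | F 20-21 | B 21-22 | D 22-23 | E 23-24 | F 24-25 | B 25-26 | D 26-27 | E 27-28 | F 28-29 | B 29-30 | E 30-31 | F 31-32 | B 32-33 |
Completion: A=7  B=33  C=14  D=27  E=31  F=32
Turnaround (C−A): A=7  B=33  C=14  D=27  E=31  F=32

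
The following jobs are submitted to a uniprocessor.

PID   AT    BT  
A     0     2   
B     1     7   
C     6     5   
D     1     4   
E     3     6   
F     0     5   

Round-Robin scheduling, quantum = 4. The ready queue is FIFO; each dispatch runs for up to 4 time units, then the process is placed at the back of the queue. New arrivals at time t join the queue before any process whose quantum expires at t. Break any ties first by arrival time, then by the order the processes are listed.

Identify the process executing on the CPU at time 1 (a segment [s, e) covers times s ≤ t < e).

A

Gantt: | A 0-2 | F 2-6 | B 6-10 | D 10-14 | E 14-18 | C 18-22 | F 22-23 | B 23-26 | E 26-28 | C 28-29 |
Completion: A=2  B=26  C=29  D=14  E=28  F=23
Turnaround (C−A): A=2  B=25  C=23  D=13  E=25  F=23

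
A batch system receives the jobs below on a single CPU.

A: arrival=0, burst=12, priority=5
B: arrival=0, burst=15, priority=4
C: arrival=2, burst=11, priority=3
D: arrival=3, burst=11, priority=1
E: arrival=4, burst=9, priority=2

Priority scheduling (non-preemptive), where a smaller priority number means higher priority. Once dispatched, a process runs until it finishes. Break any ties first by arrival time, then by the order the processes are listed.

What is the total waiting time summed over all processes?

113

Schedule: | B 0-15 | D 15-26 | E 26-35 | C 35-46 | A 46-58 |
Completion: A=58  B=15  C=46  D=26  E=35
Turnaround (C−A): A=58  B=15  C=44  D=23  E=31
Waiting = turnaround − burst: A=46, B=0, C=33, D=12, E=22
Total waiting = 46 + 0 + 33 + 12 + 22 = 113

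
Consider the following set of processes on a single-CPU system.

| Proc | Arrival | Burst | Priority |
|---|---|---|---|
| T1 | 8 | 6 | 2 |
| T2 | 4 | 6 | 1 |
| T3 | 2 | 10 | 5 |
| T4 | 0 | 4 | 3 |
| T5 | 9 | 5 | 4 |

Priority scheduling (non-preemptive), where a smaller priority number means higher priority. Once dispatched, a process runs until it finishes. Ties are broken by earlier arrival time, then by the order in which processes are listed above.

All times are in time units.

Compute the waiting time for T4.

Timeline: | T4 0-4 | T2 4-10 | T1 10-16 | T5 16-21 | T3 21-31 |
Completion: T1=16  T2=10  T3=31  T4=4  T5=21
Waiting(T4) = turnaround − burst = 4 − 4 = 0

0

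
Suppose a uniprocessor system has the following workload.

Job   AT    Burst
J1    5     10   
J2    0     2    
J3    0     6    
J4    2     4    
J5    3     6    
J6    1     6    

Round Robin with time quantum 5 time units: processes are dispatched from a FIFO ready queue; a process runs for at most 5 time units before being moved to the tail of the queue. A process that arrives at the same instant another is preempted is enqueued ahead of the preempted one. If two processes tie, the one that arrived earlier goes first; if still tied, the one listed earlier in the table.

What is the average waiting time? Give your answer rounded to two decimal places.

15.17

Gantt: | J2 0-2 | J3 2-7 | J6 7-12 | J4 12-16 | J5 16-21 | J1 21-26 | J3 26-27 | J6 27-28 | J5 28-29 | J1 29-34 |
Completion: J1=34  J2=2  J3=27  J4=16  J5=29  J6=28
Turnaround (C−A): J1=29  J2=2  J3=27  J4=14  J5=26  J6=27
Waiting times: J1=19, J2=0, J3=21, J4=10, J5=20, J6=21
Average waiting = (19+0+21+10+20+21) / 6 = 91/6 = 15.17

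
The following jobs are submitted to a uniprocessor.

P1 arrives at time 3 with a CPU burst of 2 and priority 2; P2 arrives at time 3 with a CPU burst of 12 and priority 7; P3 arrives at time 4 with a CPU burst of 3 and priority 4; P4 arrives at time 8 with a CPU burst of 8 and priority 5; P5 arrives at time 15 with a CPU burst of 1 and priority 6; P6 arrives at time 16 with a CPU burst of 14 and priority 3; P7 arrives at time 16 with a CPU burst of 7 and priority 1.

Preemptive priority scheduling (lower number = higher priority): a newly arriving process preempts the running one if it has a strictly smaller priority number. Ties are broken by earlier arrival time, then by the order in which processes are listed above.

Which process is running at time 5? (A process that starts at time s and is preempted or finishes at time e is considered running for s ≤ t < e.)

P3

Schedule: | idle 0-3 | P1 3-5 | P3 5-8 | P4 8-16 | P7 16-23 | P6 23-37 | P5 37-38 | P2 38-50 |
Completion: P1=5  P2=50  P3=8  P4=16  P5=38  P6=37  P7=23
Turnaround (C−A): P1=2  P2=47  P3=4  P4=8  P5=23  P6=21  P7=7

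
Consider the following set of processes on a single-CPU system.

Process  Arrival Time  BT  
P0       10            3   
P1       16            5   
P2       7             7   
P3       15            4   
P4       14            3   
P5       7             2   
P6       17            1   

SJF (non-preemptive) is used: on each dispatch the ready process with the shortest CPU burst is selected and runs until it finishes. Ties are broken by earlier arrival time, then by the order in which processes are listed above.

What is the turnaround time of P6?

Gantt: | idle 0-7 | P5 7-9 | P2 9-16 | P0 16-19 | P6 19-20 | P4 20-23 | P3 23-27 | P1 27-32 |
Completion: P0=19  P1=32  P2=16  P3=27  P4=23  P5=9  P6=20
Turnaround(P6) = completion − arrival = 20 − 17 = 3

3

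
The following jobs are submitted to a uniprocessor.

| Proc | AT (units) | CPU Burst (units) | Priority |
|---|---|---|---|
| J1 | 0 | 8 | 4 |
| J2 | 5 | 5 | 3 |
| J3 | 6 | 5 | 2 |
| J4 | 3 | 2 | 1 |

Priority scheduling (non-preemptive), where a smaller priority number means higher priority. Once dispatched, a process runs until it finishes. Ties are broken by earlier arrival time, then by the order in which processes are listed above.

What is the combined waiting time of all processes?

19

Schedule: | J1 0-8 | J4 8-10 | J3 10-15 | J2 15-20 |
Completion: J1=8  J2=20  J3=15  J4=10
Turnaround (C−A): J1=8  J2=15  J3=9  J4=7
Waiting = turnaround − burst: J1=0, J2=10, J3=4, J4=5
Total waiting = 0 + 10 + 4 + 5 = 19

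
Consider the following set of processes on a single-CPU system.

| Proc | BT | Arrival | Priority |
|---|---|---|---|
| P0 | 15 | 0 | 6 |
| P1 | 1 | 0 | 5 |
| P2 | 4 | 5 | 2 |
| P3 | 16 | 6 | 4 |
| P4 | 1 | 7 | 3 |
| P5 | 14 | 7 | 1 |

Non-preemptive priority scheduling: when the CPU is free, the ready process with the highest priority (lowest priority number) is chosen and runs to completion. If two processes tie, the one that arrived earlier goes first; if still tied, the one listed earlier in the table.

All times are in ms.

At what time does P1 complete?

Timeline: | P1 0-1 | P0 1-16 | P5 16-30 | P2 30-34 | P4 34-35 | P3 35-51 |
Completion: P0=16  P1=1  P2=34  P3=51  P4=35  P5=30
Turnaround (C−A): P0=16  P1=1  P2=29  P3=45  P4=28  P5=23

1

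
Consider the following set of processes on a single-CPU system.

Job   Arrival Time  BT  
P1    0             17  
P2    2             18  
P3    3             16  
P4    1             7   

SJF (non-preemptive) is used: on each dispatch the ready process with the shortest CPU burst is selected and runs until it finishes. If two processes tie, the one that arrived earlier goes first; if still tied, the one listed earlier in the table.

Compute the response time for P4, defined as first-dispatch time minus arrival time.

16

Schedule: | P1 0-17 | P4 17-24 | P3 24-40 | P2 40-58 |
Completion: P1=17  P2=58  P3=40  P4=24
Turnaround (C−A): P1=17  P2=56  P3=37  P4=23
Response(P4) = first start − arrival = 17 − 1 = 16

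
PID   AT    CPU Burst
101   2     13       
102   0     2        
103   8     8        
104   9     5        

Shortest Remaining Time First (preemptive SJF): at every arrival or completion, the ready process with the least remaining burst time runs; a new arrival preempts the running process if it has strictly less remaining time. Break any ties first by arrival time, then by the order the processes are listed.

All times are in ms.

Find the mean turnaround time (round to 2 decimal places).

Schedule: | 102 0-2 | 101 2-9 | 104 9-14 | 101 14-20 | 103 20-28 |
Completion: 101=20  102=2  103=28  104=14
Turnaround (C−A): 101=18  102=2  103=20  104=5
Turnaround times: 101=18, 102=2, 103=20, 104=5
Average turnaround = (18+2+20+5) / 4 = 45/4 = 11.25

11.25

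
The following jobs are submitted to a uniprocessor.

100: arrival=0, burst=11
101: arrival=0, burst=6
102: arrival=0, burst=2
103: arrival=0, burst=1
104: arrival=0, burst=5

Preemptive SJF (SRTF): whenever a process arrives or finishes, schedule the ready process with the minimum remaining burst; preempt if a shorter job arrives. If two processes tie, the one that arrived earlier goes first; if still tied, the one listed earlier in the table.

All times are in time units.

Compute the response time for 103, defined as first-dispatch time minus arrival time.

0

Schedule: | 103 0-1 | 102 1-3 | 104 3-8 | 101 8-14 | 100 14-25 |
Completion: 100=25  101=14  102=3  103=1  104=8
Response(103) = first start − arrival = 0 − 0 = 0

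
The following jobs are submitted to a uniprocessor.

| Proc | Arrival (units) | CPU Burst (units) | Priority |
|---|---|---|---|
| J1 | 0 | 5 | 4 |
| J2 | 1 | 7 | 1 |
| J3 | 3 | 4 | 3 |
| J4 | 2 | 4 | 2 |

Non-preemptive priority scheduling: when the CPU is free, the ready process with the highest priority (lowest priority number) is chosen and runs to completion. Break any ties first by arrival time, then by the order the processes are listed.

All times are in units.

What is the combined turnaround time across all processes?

47

Gantt: | J1 0-5 | J2 5-12 | J4 12-16 | J3 16-20 |
Completion: J1=5  J2=12  J3=20  J4=16
Turnaround (C−A): J1=5  J2=11  J3=17  J4=14
Turnaround = completion − arrival: J1=5, J2=11, J3=17, J4=14
Total turnaround = 5 + 11 + 17 + 14 = 47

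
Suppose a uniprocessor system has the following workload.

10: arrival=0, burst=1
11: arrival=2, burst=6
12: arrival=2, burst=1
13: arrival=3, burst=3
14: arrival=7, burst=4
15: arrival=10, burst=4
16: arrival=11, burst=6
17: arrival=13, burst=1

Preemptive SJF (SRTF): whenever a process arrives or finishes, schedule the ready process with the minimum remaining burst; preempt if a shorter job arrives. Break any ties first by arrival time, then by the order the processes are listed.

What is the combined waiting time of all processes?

25

Timeline: | 10 0-1 | idle 1-2 | 12 2-3 | 13 3-6 | 11 6-7 | 14 7-11 | 15 11-13 | 17 13-14 | 15 14-16 | 11 16-21 | 16 21-27 |
Completion: 10=1  11=21  12=3  13=6  14=11  15=16  16=27  17=14
Turnaround (C−A): 10=1  11=19  12=1  13=3  14=4  15=6  16=16  17=1
Waiting = turnaround − burst: 10=0, 11=13, 12=0, 13=0, 14=0, 15=2, 16=10, 17=0
Total waiting = 0 + 13 + 0 + 0 + 0 + 2 + 10 + 0 = 25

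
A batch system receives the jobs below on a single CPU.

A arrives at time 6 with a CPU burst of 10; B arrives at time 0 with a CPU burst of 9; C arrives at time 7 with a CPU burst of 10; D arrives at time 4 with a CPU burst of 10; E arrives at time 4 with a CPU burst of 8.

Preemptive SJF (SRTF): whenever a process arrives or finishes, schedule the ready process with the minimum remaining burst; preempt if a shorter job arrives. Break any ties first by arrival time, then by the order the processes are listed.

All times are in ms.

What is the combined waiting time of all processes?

Timeline: | B 0-9 | E 9-17 | D 17-27 | A 27-37 | C 37-47 |
Completion: A=37  B=9  C=47  D=27  E=17
Waiting = turnaround − burst: A=21, B=0, C=30, D=13, E=5
Total waiting = 21 + 0 + 30 + 13 + 5 = 69

69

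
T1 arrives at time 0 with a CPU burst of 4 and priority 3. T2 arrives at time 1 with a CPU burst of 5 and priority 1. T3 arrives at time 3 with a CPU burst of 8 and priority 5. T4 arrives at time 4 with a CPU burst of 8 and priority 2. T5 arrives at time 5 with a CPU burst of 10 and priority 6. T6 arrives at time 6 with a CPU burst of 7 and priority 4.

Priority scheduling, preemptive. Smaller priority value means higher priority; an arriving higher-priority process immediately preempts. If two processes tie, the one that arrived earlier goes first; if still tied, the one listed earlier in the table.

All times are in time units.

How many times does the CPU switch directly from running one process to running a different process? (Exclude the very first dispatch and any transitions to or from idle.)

6

Timeline: | T1 0-1 | T2 1-6 | T4 6-14 | T1 14-17 | T6 17-24 | T3 24-32 | T5 32-42 |
Completion: T1=17  T2=6  T3=32  T4=14  T5=42  T6=24
Turnaround (C−A): T1=17  T2=5  T3=29  T4=10  T5=37  T6=18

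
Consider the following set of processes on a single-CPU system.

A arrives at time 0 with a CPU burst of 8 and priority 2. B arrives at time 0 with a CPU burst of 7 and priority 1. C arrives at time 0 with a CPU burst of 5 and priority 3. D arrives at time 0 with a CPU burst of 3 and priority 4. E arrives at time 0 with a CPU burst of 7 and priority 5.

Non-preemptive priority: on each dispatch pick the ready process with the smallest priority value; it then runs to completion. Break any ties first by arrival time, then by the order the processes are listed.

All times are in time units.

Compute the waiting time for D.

20

Schedule: | B 0-7 | A 7-15 | C 15-20 | D 20-23 | E 23-30 |
Completion: A=15  B=7  C=20  D=23  E=30
Turnaround (C−A): A=15  B=7  C=20  D=23  E=30
Waiting(D) = turnaround − burst = 23 − 3 = 20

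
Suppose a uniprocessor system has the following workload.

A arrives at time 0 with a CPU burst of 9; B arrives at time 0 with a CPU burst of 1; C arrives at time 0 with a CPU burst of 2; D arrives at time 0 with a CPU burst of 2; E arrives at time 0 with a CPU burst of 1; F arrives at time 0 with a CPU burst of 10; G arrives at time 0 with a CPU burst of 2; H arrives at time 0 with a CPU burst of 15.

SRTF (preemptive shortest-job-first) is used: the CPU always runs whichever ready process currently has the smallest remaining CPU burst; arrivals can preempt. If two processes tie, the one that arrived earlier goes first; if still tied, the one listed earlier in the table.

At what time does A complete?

Schedule: | B 0-1 | E 1-2 | C 2-4 | D 4-6 | G 6-8 | A 8-17 | F 17-27 | H 27-42 |
Completion: A=17  B=1  C=4  D=6  E=2  F=27  G=8  H=42

17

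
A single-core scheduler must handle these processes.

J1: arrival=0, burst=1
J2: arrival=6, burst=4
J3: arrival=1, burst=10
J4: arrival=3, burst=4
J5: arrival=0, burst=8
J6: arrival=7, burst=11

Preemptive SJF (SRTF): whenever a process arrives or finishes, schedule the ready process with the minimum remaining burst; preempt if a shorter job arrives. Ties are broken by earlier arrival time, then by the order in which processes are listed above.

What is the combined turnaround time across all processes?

Gantt: | J1 0-1 | J5 1-3 | J4 3-7 | J2 7-11 | J5 11-17 | J3 17-27 | J6 27-38 |
Completion: J1=1  J2=11  J3=27  J4=7  J5=17  J6=38
Turnaround (C−A): J1=1  J2=5  J3=26  J4=4  J5=17  J6=31
Turnaround = completion − arrival: J1=1, J2=5, J3=26, J4=4, J5=17, J6=31
Total turnaround = 1 + 5 + 26 + 4 + 17 + 31 = 84

84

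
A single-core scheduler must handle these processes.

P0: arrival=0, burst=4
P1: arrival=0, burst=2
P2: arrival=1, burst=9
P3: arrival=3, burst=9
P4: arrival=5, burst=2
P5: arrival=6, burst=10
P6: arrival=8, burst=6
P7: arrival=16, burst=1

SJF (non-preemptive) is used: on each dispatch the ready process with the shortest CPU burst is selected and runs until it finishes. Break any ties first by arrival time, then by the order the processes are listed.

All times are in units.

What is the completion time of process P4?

Timeline: | P1 0-2 | P0 2-6 | P4 6-8 | P6 8-14 | P2 14-23 | P7 23-24 | P3 24-33 | P5 33-43 |
Completion: P0=6  P1=2  P2=23  P3=33  P4=8  P5=43  P6=14  P7=24
Turnaround (C−A): P0=6  P1=2  P2=22  P3=30  P4=3  P5=37  P6=6  P7=8

8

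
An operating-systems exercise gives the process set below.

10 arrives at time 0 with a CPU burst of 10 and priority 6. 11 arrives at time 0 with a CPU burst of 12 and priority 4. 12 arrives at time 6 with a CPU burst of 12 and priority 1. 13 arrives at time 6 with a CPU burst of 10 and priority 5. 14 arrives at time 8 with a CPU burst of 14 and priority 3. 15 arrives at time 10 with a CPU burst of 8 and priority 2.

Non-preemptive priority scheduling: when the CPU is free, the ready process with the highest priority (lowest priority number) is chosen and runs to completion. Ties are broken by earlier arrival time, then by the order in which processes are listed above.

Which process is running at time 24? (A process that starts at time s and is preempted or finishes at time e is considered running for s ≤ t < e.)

15

Timeline: | 11 0-12 | 12 12-24 | 15 24-32 | 14 32-46 | 13 46-56 | 10 56-66 |
Completion: 10=66  11=12  12=24  13=56  14=46  15=32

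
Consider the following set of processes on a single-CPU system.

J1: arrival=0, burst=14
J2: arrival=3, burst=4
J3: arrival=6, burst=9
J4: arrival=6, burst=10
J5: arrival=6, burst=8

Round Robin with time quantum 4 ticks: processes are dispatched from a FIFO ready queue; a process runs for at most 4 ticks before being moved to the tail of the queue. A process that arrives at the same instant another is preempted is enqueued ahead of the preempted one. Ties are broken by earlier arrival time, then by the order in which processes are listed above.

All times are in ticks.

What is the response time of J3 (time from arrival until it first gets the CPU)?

6

Schedule: | J1 0-4 | J2 4-8 | J1 8-12 | J3 12-16 | J4 16-20 | J5 20-24 | J1 24-28 | J3 28-32 | J4 32-36 | J5 36-40 | J1 40-42 | J3 42-43 | J4 43-45 |
Completion: J1=42  J2=8  J3=43  J4=45  J5=40
Response(J3) = first start − arrival = 12 − 6 = 6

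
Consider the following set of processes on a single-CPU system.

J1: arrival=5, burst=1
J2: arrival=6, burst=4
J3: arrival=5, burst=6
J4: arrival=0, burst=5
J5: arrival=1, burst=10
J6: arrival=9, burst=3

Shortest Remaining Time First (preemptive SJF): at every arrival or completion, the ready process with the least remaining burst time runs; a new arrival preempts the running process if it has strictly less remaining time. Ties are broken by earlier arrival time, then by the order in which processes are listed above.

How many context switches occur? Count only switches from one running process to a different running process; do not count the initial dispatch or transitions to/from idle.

5

Schedule: | J4 0-5 | J1 5-6 | J2 6-10 | J6 10-13 | J3 13-19 | J5 19-29 |
Completion: J1=6  J2=10  J3=19  J4=5  J5=29  J6=13
Turnaround (C−A): J1=1  J2=4  J3=14  J4=5  J5=28  J6=4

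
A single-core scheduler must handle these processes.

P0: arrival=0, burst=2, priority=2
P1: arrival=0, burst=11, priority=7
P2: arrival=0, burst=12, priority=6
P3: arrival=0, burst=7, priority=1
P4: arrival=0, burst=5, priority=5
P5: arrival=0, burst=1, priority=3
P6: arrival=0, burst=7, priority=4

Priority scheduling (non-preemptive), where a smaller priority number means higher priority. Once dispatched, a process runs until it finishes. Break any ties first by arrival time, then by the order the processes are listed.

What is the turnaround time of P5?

10

Schedule: | P3 0-7 | P0 7-9 | P5 9-10 | P6 10-17 | P4 17-22 | P2 22-34 | P1 34-45 |
Completion: P0=9  P1=45  P2=34  P3=7  P4=22  P5=10  P6=17
Turnaround (C−A): P0=9  P1=45  P2=34  P3=7  P4=22  P5=10  P6=17
Turnaround(P5) = completion − arrival = 10 − 0 = 10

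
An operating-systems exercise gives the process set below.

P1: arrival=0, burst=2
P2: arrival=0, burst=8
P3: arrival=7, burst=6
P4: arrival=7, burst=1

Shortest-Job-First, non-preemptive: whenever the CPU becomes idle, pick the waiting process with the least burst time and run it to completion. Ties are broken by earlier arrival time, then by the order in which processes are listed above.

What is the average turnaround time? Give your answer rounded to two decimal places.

6.50

Schedule: | P1 0-2 | P2 2-10 | P4 10-11 | P3 11-17 |
Completion: P1=2  P2=10  P3=17  P4=11
Turnaround (C−A): P1=2  P2=10  P3=10  P4=4
Turnaround times: P1=2, P2=10, P3=10, P4=4
Average turnaround = (2+10+10+4) / 4 = 26/4 = 6.50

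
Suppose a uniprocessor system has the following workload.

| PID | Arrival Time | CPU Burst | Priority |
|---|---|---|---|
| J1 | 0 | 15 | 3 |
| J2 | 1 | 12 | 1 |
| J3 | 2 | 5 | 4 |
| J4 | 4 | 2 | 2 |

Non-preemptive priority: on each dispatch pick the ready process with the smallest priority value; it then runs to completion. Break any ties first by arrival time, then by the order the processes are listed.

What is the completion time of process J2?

Gantt: | J1 0-15 | J2 15-27 | J4 27-29 | J3 29-34 |
Completion: J1=15  J2=27  J3=34  J4=29
Turnaround (C−A): J1=15  J2=26  J3=32  J4=25

27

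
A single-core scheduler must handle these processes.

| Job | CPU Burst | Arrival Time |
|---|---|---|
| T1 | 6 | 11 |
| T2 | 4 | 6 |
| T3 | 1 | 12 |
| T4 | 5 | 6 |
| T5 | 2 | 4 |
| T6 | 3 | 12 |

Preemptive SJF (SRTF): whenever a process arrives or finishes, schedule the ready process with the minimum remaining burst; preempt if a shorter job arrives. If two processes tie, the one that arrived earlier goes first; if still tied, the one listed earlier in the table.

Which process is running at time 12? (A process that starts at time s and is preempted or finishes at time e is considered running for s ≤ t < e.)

T3

Schedule: | idle 0-4 | T5 4-6 | T2 6-10 | T4 10-12 | T3 12-13 | T4 13-16 | T6 16-19 | T1 19-25 |
Completion: T1=25  T2=10  T3=13  T4=16  T5=6  T6=19
Turnaround (C−A): T1=14  T2=4  T3=1  T4=10  T5=2  T6=7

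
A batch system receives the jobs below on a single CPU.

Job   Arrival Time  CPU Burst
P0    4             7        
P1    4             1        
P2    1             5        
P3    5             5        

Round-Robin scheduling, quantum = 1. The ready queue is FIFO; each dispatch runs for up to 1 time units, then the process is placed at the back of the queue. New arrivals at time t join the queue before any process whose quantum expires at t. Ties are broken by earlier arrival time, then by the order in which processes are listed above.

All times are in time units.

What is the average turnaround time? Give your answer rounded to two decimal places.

Gantt: | idle 0-1 | P2 1-4 | P0 4-5 | P1 5-6 | P2 6-7 | P3 7-8 | P0 8-9 | P2 9-10 | P3 10-11 | P0 11-12 | P3 12-13 | P0 13-14 | P3 14-15 | P0 15-16 | P3 16-17 | P0 17-19 |
Completion: P0=19  P1=6  P2=10  P3=17
Turnaround times: P0=15, P1=2, P2=9, P3=12
Average turnaround = (15+2+9+12) / 4 = 38/4 = 9.50

9.50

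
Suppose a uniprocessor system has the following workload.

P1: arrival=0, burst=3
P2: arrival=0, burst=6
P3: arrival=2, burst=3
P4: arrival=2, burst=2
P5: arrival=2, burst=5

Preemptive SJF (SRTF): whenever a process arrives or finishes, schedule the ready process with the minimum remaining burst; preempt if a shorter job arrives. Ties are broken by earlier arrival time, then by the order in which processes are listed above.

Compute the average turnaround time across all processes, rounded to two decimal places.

Schedule: | P1 0-3 | P4 3-5 | P3 5-8 | P5 8-13 | P2 13-19 |
Completion: P1=3  P2=19  P3=8  P4=5  P5=13
Turnaround (C−A): P1=3  P2=19  P3=6  P4=3  P5=11
Turnaround times: P1=3, P2=19, P3=6, P4=3, P5=11
Average turnaround = (3+19+6+3+11) / 5 = 42/5 = 8.40

8.40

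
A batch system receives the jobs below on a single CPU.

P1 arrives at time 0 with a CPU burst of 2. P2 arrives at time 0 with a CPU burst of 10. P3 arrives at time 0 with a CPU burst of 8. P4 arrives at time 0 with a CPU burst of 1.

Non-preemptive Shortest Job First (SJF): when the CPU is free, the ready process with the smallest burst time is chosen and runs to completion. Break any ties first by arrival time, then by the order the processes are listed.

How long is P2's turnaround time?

21

Schedule: | P4 0-1 | P1 1-3 | P3 3-11 | P2 11-21 |
Completion: P1=3  P2=21  P3=11  P4=1
Turnaround (C−A): P1=3  P2=21  P3=11  P4=1
Turnaround(P2) = completion − arrival = 21 − 0 = 21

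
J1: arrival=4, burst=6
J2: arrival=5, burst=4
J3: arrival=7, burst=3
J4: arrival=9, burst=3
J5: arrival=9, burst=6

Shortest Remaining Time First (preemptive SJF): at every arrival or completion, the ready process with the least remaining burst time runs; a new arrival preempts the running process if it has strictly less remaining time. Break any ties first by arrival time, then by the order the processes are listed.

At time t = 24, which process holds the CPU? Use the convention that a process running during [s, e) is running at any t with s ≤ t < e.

J5

Schedule: | idle 0-4 | J1 4-5 | J2 5-9 | J3 9-12 | J4 12-15 | J1 15-20 | J5 20-26 |
Completion: J1=20  J2=9  J3=12  J4=15  J5=26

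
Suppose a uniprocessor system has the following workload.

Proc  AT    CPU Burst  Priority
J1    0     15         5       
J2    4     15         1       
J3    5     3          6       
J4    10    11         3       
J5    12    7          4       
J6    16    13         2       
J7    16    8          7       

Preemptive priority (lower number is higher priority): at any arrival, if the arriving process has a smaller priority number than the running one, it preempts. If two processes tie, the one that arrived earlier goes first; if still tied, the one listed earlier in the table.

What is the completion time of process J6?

Schedule: | J1 0-4 | J2 4-19 | J6 19-32 | J4 32-43 | J5 43-50 | J1 50-61 | J3 61-64 | J7 64-72 |
Completion: J1=61  J2=19  J3=64  J4=43  J5=50  J6=32  J7=72
Turnaround (C−A): J1=61  J2=15  J3=59  J4=33  J5=38  J6=16  J7=56

32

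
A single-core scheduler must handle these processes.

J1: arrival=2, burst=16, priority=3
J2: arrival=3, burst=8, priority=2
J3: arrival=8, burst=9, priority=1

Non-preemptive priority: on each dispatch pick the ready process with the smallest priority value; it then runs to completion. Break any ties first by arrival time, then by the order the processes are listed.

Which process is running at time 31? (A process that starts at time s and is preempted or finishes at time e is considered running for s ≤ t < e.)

Schedule: | idle 0-2 | J1 2-18 | J3 18-27 | J2 27-35 |
Completion: J1=18  J2=35  J3=27
Turnaround (C−A): J1=16  J2=32  J3=19

J2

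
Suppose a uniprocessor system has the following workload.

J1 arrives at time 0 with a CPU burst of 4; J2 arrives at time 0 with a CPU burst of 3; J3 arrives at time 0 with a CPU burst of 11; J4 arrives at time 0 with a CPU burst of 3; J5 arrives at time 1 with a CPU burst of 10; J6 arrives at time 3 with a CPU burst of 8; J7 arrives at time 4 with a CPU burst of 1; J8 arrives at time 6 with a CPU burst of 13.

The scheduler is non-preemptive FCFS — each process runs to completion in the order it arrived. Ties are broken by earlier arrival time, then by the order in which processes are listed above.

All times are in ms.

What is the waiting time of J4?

18

Schedule: | J1 0-4 | J2 4-7 | J3 7-18 | J4 18-21 | J5 21-31 | J6 31-39 | J7 39-40 | J8 40-53 |
Completion: J1=4  J2=7  J3=18  J4=21  J5=31  J6=39  J7=40  J8=53
Turnaround (C−A): J1=4  J2=7  J3=18  J4=21  J5=30  J6=36  J7=36  J8=47
Waiting(J4) = turnaround − burst = 21 − 3 = 18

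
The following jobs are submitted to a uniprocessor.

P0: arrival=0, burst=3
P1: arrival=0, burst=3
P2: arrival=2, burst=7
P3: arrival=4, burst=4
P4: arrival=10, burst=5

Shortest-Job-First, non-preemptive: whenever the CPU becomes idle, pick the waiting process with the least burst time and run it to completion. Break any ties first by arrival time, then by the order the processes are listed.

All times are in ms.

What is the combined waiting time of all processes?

18

Timeline: | P0 0-3 | P1 3-6 | P3 6-10 | P4 10-15 | P2 15-22 |
Completion: P0=3  P1=6  P2=22  P3=10  P4=15
Waiting = turnaround − burst: P0=0, P1=3, P2=13, P3=2, P4=0
Total waiting = 0 + 3 + 13 + 2 + 0 = 18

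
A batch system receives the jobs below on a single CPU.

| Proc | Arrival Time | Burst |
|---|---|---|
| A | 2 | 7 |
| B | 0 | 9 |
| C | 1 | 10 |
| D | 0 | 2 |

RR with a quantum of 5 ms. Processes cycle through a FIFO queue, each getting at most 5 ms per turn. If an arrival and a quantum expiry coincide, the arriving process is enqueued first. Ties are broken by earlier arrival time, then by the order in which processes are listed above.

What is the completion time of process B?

21

Gantt: | B 0-5 | D 5-7 | C 7-12 | A 12-17 | B 17-21 | C 21-26 | A 26-28 |
Completion: A=28  B=21  C=26  D=7
Turnaround (C−A): A=26  B=21  C=25  D=7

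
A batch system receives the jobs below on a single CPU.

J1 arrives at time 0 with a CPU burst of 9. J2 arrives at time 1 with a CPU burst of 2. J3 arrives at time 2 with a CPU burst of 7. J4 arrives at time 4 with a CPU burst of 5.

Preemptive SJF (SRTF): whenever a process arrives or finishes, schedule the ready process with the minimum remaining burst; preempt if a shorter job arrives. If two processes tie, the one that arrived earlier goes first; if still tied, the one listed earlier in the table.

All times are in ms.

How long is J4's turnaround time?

Timeline: | J1 0-1 | J2 1-3 | J3 3-4 | J4 4-9 | J3 9-15 | J1 15-23 |
Completion: J1=23  J2=3  J3=15  J4=9
Turnaround(J4) = completion − arrival = 9 − 4 = 5

5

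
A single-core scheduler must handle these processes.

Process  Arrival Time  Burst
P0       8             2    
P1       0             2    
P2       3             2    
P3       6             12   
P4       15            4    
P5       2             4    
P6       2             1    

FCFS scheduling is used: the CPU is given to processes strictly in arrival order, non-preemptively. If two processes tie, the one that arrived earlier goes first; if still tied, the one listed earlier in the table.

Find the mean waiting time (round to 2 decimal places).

Gantt: | P1 0-2 | P5 2-6 | P6 6-7 | P2 7-9 | P3 9-21 | P0 21-23 | P4 23-27 |
Completion: P0=23  P1=2  P2=9  P3=21  P4=27  P5=6  P6=7
Turnaround (C−A): P0=15  P1=2  P2=6  P3=15  P4=12  P5=4  P6=5
Waiting times: P0=13, P1=0, P2=4, P3=3, P4=8, P5=0, P6=4
Average waiting = (13+0+4+3+8+0+4) / 7 = 32/7 = 4.57

4.57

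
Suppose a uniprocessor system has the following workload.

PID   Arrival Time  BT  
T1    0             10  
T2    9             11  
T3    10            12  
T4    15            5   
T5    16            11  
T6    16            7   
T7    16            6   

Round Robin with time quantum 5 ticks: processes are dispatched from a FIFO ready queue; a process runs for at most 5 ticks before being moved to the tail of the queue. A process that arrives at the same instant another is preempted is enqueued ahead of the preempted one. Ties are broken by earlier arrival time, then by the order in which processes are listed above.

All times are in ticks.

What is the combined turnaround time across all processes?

Schedule: | T1 0-10 | T2 10-15 | T3 15-20 | T4 20-25 | T2 25-30 | T5 30-35 | T6 35-40 | T7 40-45 | T3 45-50 | T2 50-51 | T5 51-56 | T6 56-58 | T7 58-59 | T3 59-61 | T5 61-62 |
Completion: T1=10  T2=51  T3=61  T4=25  T5=62  T6=58  T7=59
Turnaround = completion − arrival: T1=10, T2=42, T3=51, T4=10, T5=46, T6=42, T7=43
Total turnaround = 10 + 42 + 51 + 10 + 46 + 42 + 43 = 244

244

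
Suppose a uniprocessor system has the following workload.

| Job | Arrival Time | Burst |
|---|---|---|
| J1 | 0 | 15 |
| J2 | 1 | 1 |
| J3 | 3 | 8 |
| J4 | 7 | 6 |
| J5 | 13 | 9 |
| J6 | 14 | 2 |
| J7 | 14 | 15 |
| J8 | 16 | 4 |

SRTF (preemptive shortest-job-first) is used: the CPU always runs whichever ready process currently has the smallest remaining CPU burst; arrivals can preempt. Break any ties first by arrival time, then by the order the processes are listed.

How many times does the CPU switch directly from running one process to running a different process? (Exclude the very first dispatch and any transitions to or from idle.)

10

Gantt: | J1 0-1 | J2 1-2 | J1 2-3 | J3 3-11 | J4 11-14 | J6 14-16 | J4 16-19 | J8 19-23 | J5 23-32 | J1 32-45 | J7 45-60 |
Completion: J1=45  J2=2  J3=11  J4=19  J5=32  J6=16  J7=60  J8=23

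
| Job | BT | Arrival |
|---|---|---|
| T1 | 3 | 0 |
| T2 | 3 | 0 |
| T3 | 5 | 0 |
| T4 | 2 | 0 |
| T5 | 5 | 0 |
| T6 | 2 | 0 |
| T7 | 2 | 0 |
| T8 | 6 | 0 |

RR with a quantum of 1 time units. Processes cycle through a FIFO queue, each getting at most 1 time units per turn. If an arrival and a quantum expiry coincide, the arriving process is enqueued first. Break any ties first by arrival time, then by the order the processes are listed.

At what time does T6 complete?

14

Schedule: | T1 0-1 | T2 1-2 | T3 2-3 | T4 3-4 | T5 4-5 | T6 5-6 | T7 6-7 | T8 7-8 | T1 8-9 | T2 9-10 | T3 10-11 | T4 11-12 | T5 12-13 | T6 13-14 | T7 14-15 | T8 15-16 | T1 16-17 | T2 17-18 | T3 18-19 | T5 19-20 | T8 20-21 | T3 21-22 | T5 22-23 | T8 23-24 | T3 24-25 | T5 25-26 | T8 26-28 |
Completion: T1=17  T2=18  T3=25  T4=12  T5=26  T6=14  T7=15  T8=28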